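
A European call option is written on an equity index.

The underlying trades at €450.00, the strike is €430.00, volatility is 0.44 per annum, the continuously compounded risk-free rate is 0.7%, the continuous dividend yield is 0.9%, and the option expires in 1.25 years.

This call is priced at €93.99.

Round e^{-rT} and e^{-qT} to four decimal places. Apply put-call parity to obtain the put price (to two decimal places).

€75.29

e^(−qT) = e^(−0.009·1.25) = 0.9888;  e^(−rT) = e^(−0.007·1.25) = 0.9913
Put-call parity: C − P = S·e^(−qT) − K·e^(−rT) = 450·0.9888 − 430·0.9913 = 444.9600 − 426.2590 = 18.7010
P = C − (C − P) = 93.99 − (18.7010) = 75.2890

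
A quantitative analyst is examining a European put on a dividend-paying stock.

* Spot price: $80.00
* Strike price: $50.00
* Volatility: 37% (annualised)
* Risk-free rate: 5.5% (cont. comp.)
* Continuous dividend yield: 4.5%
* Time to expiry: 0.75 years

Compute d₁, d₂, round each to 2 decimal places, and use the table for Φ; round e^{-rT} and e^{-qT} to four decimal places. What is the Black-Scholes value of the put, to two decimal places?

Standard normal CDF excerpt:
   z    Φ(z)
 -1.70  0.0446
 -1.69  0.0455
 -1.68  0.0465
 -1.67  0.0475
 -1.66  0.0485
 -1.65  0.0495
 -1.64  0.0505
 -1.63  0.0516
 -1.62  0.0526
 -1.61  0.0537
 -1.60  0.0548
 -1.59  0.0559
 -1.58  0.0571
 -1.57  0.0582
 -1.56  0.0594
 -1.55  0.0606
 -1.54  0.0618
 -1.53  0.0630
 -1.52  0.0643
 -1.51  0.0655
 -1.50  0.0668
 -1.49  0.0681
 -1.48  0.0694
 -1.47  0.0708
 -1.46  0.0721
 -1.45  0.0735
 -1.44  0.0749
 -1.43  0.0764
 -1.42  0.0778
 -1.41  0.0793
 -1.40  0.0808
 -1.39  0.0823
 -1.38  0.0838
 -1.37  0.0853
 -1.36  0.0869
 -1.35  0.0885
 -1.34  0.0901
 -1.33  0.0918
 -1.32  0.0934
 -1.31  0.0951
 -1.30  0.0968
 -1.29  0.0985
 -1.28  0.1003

σ√T = 0.37·√0.75 = 0.3204
d₁ = [ln(80/50) + (0.055 − 0.045 + ½·0.37²)·0.75] / (σ√T) = (0.4700 + 0.0588) / 0.3204 = 1.6504 ⇒ 1.65
d₂ = 1.6504 − 0.3204 = 1.3300 ⇒ 1.33
e^(−qT) = e^(−0.045·0.75) = 0.9668;  e^(−rT) = e^(−0.055·0.75) = 0.9596
N(−d₂) = N(-1.33) = 0.0918;  N(−d₁) = N(-1.65) = 0.0495
P = 50·0.9596·0.0918 − 80·0.9668·0.0495 = 4.4046 − 3.8285 = 0.5760

$0.58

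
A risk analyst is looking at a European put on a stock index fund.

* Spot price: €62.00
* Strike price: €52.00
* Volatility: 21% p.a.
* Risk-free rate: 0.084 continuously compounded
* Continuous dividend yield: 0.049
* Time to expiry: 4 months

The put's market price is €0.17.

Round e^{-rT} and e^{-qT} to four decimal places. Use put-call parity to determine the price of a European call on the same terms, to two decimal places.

€10.60

e^(−qT) = e^(−0.049·0.3333) = 0.9838;  e^(−rT) = e^(−0.084·0.3333) = 0.9724
Put-call parity: C − P = S·e^(−qT) − K·e^(−rT) = 62·0.9838 − 52·0.9724 = 60.9956 − 50.5648 = 10.4308
C = P + (C − P) = 0.17 + (10.4308) = 10.6008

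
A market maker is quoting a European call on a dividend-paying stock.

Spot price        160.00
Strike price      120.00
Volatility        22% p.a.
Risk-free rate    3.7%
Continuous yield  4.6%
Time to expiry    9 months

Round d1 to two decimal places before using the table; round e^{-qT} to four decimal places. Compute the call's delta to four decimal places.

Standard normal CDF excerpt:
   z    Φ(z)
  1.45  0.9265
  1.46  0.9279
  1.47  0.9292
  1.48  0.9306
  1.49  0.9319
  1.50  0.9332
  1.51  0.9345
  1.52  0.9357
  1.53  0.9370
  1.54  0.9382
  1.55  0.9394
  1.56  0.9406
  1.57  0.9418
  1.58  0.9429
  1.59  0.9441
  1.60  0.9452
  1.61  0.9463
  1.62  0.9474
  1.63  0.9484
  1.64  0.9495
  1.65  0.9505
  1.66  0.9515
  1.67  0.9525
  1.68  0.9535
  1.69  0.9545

T = 0.75;  σ√T = 0.1905
d₁ = [ln(160/120) + (0.037 − 0.046 + 0.22²/2)·0.75] / 0.1905 = [0.2877 + 0.0114] / 0.1905 = 1.5698 ≈ 1.57
N(d₁) = N(1.57) = 0.9418
Δ_call = exp(−qT)·N(d₁) = 0.9661·0.9418 = 0.9099

0.9099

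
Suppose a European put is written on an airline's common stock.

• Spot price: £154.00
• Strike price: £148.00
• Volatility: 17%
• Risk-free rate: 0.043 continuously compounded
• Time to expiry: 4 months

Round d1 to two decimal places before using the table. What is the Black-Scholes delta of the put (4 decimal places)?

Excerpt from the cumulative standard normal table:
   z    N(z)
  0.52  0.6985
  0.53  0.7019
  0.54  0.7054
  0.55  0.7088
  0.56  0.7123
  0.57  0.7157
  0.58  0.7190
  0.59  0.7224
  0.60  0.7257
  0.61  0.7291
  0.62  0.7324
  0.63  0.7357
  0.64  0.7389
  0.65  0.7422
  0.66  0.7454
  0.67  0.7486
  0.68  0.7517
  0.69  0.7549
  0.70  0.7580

σ√T = 0.17 × 0.5774 = 0.0981
d₁ = [ln(154/148) + (0.043 + 0.17²/2)·0.3333] / 0.0981 = [0.0397 + 0.0192] / 0.0981 = 0.6000 ≈ 0.60
N(d₁) = N(0.60) = 0.7257
Δ_put = N(d₁) − 1 = 0.7257 − 1 = -0.2743

-0.2743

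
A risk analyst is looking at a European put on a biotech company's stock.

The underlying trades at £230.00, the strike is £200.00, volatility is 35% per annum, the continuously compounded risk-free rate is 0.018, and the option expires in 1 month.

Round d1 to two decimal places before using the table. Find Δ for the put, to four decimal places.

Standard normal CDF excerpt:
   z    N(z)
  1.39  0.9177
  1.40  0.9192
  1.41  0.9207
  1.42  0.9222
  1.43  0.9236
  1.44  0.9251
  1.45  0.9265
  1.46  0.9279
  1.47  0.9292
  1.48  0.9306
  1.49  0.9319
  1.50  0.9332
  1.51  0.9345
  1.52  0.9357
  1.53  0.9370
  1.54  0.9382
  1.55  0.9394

σ√T = 0.35·√0.08333 = 0.1010
d₁ = [ln(230/200) + (0.018 + ½·0.35²)·0.08333] / (σ√T) = (0.1398 + 0.0066) / 0.1010 = 1.4486 ≈ 1.45
N(d₁) = N(1.45) = 0.9265
Δ_put = N(d₁) − 1 = 0.9265 − 1 = -0.0735

-0.0735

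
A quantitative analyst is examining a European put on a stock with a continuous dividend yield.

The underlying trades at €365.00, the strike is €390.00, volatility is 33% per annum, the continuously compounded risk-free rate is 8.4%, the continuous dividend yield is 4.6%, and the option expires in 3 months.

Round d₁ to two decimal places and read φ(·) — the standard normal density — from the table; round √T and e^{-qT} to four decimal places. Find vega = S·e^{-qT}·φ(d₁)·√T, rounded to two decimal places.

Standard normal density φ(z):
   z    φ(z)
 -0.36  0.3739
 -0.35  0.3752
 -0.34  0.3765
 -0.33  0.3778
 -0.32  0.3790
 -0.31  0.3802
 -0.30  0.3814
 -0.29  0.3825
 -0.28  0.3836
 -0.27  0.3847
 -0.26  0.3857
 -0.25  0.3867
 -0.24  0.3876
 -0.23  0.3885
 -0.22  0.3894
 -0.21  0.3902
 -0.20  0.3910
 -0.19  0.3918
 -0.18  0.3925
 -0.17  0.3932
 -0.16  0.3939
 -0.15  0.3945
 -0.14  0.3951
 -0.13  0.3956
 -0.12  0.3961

69.59

σ√T = 0.33 × 0.5000 = 0.1650
d₁ = [ln(365/390) + (0.084 − 0.046 + ½·0.33²)·0.25] / (σ√T) = (-0.0662 + 0.0231) / 0.1650 = -0.2614 ⇒ -0.26
√T = √0.25 = 0.5000
φ(d₁) = φ(-0.26) = 0.3857
e^(−qT) = e^(−0.046·0.25) = 0.9886
vega = S·e^(−qT)·φ(d₁)·√T = 365·0.9886·0.3857·0.5000 = 69.5878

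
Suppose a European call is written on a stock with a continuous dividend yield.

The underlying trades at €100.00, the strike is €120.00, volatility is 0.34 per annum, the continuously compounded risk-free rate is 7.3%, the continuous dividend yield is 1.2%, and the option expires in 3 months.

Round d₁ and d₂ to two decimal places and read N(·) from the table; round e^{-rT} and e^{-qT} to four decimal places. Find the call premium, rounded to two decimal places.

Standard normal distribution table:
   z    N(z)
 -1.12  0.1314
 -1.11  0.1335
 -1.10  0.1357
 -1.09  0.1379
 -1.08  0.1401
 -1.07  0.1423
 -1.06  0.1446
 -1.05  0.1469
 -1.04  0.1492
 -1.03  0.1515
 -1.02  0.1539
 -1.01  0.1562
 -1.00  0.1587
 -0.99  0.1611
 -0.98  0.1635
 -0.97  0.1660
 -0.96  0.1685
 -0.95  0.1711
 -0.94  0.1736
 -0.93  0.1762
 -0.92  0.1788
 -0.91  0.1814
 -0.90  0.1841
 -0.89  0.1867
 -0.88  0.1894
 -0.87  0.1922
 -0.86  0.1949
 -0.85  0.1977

σ√T = 0.34·√0.25 = 0.1700
d₁ = [ln(100/120) + (0.073 − 0.012 + 0.34²/2)·0.25] / 0.1700 = [-0.1823 + 0.0297] / 0.1700 = -0.8978 → -0.90
d₂ = d₁ − σ√T = -0.8978 − 0.1700 = -1.0678 → -1.07
exp(−qT) = exp(−0.012·0.25) = 0.9970;  exp(−rT) = exp(−0.073·0.25) = 0.9819
N(d₁) = N(-0.90) = 0.1841;  N(d₂) = N(-1.07) = 0.1423
C = 100·0.9970·0.1841 − 120·0.9819·0.1423 = 18.3548 − 16.7669 = 1.5878

€1.59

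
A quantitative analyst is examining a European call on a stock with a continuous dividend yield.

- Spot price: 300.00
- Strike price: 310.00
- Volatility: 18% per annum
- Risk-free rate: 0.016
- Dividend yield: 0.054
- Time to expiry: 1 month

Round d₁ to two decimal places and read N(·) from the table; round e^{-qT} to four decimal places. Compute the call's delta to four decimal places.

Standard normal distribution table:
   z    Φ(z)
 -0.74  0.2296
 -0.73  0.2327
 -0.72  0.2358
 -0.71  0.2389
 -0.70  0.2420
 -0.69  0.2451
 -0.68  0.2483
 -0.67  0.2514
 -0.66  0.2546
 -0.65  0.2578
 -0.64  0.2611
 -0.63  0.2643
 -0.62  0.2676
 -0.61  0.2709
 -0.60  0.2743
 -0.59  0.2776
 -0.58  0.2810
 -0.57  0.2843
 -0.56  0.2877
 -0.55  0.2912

σ√T = 0.18·√0.08333 = 0.0520
d₁ = [ln(300/310) + (0.016 − 0.054 + 0.18²/2)·0.08333] / 0.0520 = [-0.0328 − 0.0018] / 0.0520 = -0.6660 ⇒ -0.67
N(d₁) = N(-0.67) = 0.2514
Δ_call = e^(−qT)·N(d₁) = 0.9955·0.2514 = 0.2503

0.2503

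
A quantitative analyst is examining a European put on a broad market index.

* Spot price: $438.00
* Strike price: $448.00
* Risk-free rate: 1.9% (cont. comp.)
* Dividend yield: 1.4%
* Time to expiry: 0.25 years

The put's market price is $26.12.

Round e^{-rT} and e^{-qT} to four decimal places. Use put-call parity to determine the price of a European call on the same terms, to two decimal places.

e^(−qT) = e^(−0.014·0.25) = 0.9965;  e^(−rT) = e^(−0.019·0.25) = 0.9953
Put-call parity: C − P = S·e^(−qT) − K·e^(−rT) = 438·0.9965 − 448·0.9953 = 436.4670 − 445.8944 = -9.4274
C = P + (C − P) = 26.12 + (-9.4274) = 16.6926

$16.69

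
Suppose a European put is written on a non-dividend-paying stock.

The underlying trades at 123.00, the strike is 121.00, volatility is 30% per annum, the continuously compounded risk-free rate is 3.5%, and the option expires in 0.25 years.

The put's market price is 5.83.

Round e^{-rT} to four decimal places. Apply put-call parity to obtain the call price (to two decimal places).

exp(−rT) = exp(−0.035·0.25) = 0.9913
Put-call parity: C − P = S − K·e^(−rT) = 123 − 121·0.9913 = 123 − 119.9473 = 3.0527
C = P + (C − P) = 5.83 + (3.0527) = 8.8827

8.88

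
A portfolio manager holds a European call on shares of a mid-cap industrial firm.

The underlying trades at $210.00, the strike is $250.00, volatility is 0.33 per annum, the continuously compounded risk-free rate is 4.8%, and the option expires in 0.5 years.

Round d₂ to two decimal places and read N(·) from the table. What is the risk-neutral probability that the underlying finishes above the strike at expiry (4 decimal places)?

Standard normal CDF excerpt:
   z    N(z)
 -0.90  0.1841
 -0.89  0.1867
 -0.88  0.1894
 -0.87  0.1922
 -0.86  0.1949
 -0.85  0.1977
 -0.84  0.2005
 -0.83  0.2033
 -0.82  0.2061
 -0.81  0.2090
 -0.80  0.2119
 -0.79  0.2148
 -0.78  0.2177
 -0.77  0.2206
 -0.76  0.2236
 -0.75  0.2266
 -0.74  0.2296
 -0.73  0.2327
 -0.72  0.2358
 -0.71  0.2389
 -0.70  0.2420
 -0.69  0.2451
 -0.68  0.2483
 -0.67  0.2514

σ√T = 0.33 × 0.7071 = 0.2333
ln(S/K) + (r + σ²/2)T = ln(210/250) + (0.048 + 0.33²/2)·0.5 = -0.1744 + 0.0512 = -0.1231
d₁ = -0.1231 / 0.2333 = -0.5277 ⇒ -0.53
d₂ = d₁ − σ√T = -0.5277 − 0.2333 = -0.7610 ⇒ -0.76
Pr(exercise) under Q = N(d₂) = 0.2236

0.2236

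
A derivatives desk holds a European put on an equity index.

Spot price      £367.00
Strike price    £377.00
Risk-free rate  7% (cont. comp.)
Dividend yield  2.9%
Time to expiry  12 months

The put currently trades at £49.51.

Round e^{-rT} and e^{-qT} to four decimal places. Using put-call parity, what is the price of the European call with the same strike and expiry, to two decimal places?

e^(−qT) = e^(−0.029·1) = 0.9714;  e^(−rT) = e^(−0.07·1) = 0.9324
Put-call parity: C − P = S·e^(−qT) − K·e^(−rT) = 367·0.9714 − 377·0.9324 = 356.5038 − 351.5148 = 4.9890
C = P + (C − P) = 49.51 + (4.9890) = 54.4990

£54.50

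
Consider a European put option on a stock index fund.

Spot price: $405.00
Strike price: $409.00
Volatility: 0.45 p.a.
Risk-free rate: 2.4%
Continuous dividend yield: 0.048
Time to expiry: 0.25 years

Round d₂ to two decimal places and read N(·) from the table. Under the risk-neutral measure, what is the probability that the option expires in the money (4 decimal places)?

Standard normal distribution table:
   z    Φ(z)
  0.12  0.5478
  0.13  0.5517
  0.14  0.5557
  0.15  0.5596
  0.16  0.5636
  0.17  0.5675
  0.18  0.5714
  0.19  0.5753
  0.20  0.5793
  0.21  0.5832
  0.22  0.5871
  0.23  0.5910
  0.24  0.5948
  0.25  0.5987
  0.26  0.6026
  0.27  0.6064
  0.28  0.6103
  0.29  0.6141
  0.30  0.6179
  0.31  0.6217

σ√T = 0.45·√0.25 = 0.2250
d₁ = [ln(405/409) + (0.024 − 0.048 + ½·0.45²)·0.25] / (σ√T) = (-0.0098 + 0.0193) / 0.2250 = 0.0422 ≈ 0.04
d₂ = 0.0422 − 0.2250 = -0.1828 ≈ -0.18
Pr(exercise) under Q = N(−d₂) = N(0.18) = 0.5714

0.5714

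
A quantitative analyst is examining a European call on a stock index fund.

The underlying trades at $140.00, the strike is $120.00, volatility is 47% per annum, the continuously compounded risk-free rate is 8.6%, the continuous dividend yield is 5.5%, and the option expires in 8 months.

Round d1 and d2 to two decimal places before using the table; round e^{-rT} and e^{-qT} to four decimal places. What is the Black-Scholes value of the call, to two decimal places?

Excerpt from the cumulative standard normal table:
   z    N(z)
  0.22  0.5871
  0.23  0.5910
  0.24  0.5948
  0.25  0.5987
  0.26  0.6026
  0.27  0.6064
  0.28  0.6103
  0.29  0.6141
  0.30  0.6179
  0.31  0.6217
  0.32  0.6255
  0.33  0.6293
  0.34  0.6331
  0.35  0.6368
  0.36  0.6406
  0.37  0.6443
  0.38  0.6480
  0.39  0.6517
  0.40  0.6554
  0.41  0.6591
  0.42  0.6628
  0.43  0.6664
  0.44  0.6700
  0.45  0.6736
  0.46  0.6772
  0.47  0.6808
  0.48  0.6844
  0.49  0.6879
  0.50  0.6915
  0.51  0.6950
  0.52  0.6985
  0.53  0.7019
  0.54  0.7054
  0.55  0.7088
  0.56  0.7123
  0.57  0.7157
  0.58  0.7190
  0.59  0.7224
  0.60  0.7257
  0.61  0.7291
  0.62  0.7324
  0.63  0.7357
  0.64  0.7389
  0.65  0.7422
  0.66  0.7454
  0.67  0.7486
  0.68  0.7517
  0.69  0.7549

σ√T = 0.47 × 0.8165 = 0.3838
d₁ = [ln(140/120) + (0.086 − 0.055 + 0.47²/2)·0.6667] / 0.3838 = [0.1542 + 0.0943] / 0.3838 = 0.6474 ≈ 0.65
d₂ = d₁ − σ√T = 0.6474 − 0.3838 = 0.2637 ≈ 0.26
e^(−qT) = e^(−0.055·0.6667) = 0.9640;  e^(−rT) = e^(−0.086·0.6667) = 0.9443
C = 140·0.9640·N(0.65) − 120·0.9443·N(0.26) = 140·0.9640·0.7422 − 120·0.9443·0.6026 = 100.1673 − 68.2842 = 31.8831

$31.88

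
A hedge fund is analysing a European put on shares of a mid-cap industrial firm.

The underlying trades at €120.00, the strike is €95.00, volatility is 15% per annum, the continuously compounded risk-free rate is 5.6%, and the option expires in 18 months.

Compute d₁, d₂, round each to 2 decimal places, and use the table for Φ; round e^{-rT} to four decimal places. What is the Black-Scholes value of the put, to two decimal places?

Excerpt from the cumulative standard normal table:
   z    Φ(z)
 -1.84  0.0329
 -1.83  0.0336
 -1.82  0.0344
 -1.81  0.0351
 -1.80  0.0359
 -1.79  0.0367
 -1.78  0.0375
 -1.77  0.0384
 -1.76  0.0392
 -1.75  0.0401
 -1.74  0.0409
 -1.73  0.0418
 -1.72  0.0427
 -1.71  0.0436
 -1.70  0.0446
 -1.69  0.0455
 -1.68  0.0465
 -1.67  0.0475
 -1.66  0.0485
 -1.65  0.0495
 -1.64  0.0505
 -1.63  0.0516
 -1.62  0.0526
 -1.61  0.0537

€0.28

T = 1.5;  σ√T = 0.1837
d₁ = [ln(120/95) + (0.056 + ½·0.15²)·1.5] / (σ√T) = (0.2336 + 0.1009) / 0.1837 = 1.8207 → 1.82
d₂ = 1.8207 − 0.1837 = 1.6370 → 1.64
e^(−rT) = e^(−0.056·1.5) = 0.9194
N(−d₂) = N(-1.64) = 0.0505;  N(−d₁) = N(-1.82) = 0.0344
P = 95·0.9194·0.0505 − 120·0.0344 = 4.4108 − 4.1280 = 0.2828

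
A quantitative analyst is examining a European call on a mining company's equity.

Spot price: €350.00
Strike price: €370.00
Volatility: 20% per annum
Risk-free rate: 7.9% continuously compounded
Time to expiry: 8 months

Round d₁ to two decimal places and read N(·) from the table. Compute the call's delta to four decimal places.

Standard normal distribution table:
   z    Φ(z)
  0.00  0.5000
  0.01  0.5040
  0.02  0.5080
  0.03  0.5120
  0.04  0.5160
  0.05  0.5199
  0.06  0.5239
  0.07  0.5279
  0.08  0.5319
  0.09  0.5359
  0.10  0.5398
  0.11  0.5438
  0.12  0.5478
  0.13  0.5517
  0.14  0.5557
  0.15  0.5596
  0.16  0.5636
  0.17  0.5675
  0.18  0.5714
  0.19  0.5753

0.5239

σ√T = 0.2 × 0.8165 = 0.1633
ln(S/K) + (r + σ²/2)T = ln(350/370) + (0.079 + 0.2²/2)·0.6667 = -0.0556 + 0.0660 = 0.0104
d₁ = 0.0104 / 0.1633 = 0.0639 ⇒ 0.06
N(d₁) = N(0.06) = 0.5239
Δ_call = N(d₁) = 0.5239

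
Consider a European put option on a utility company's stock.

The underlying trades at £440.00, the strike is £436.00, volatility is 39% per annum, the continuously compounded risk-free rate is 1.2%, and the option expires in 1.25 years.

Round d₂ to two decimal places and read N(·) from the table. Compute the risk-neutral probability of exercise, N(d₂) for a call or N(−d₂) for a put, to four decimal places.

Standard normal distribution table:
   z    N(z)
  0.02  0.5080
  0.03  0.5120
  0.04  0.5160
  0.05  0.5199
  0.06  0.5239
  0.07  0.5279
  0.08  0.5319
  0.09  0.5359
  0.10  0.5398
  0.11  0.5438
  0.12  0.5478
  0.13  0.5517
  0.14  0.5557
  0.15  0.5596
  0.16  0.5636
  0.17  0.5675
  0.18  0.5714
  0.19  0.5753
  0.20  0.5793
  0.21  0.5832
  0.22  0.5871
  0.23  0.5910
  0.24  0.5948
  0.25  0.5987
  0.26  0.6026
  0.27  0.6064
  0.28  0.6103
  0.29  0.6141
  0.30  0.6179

0.5636

σ√T = 0.39 × 1.1180 = 0.4360
d₁ = [ln(440/436) + (0.012 + ½·0.39²)·1.25] / (σ√T) = (0.0091 + 0.1101) / 0.4360 = 0.2734 ≈ 0.27
d₂ = 0.2734 − 0.4360 = -0.1627 ≈ -0.16
Pr(exercise) under Q = N(−d₂) = N(0.16) = 0.5636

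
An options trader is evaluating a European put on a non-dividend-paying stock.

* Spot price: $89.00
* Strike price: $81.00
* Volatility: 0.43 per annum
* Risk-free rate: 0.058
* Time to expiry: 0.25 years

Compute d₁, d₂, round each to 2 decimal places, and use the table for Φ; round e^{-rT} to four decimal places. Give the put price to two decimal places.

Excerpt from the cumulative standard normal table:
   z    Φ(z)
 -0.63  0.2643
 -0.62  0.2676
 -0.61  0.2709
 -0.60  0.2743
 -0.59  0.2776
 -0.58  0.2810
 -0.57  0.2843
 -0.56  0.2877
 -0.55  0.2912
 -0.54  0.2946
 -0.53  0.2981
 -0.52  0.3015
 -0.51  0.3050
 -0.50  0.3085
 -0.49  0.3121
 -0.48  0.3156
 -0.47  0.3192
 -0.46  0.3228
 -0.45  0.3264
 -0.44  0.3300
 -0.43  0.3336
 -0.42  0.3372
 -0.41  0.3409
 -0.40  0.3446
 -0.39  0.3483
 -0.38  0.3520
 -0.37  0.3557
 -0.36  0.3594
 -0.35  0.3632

$3.40

T = 0.25;  σ√T = 0.2150
d₁ = [ln(89/81) + (0.058 + 0.43²/2)·0.25] / 0.2150 = [0.0942 + 0.0376] / 0.2150 = 0.6130 which rounds to 0.61
d₂ = d₁ − σ√T = 0.6130 − 0.2150 = 0.3980 which rounds to 0.40
exp(−rT) = exp(−0.058·0.25) = 0.9856
N(−d₂) = N(-0.40) = 0.3446;  N(−d₁) = N(-0.61) = 0.2709
P = 81·0.9856·0.3446 − 89·0.2709 = 27.5107 − 24.1101 = 3.4006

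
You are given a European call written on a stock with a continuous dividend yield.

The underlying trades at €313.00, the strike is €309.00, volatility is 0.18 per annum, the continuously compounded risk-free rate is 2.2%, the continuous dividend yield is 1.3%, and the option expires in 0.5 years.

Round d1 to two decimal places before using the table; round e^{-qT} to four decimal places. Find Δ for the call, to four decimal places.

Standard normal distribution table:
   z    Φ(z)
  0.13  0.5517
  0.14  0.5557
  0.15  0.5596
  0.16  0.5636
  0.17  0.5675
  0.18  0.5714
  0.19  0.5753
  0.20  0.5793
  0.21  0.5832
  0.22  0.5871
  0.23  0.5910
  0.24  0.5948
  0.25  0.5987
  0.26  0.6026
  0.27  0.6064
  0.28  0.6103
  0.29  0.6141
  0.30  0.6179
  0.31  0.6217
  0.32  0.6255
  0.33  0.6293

0.5755

σ√T = 0.18 × 0.7071 = 0.1273
d₁ = [ln(313/309) + (0.022 − 0.013 + 0.18²/2)·0.5] / 0.1273 = [0.0129 + 0.0126] / 0.1273 = 0.2000 → 0.20
N(d₁) = N(0.20) = 0.5793
Δ_call = exp(−qT)·N(d₁) = 0.9935·0.5793 = 0.5755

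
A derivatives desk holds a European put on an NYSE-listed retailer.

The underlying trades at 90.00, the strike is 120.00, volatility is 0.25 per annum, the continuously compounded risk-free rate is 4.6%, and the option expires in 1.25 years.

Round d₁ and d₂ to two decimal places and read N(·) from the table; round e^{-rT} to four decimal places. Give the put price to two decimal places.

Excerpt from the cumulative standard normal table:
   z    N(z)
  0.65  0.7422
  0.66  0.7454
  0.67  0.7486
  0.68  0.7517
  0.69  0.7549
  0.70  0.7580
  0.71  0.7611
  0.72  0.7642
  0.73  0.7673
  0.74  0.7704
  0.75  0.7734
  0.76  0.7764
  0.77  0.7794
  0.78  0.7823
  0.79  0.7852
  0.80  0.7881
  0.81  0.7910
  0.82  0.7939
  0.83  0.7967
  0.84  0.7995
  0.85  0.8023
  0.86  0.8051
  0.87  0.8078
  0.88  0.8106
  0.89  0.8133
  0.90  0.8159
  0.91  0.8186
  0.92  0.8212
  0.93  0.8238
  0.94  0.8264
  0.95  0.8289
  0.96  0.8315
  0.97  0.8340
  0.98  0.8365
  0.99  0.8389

26.55

σ√T = 0.25 × 1.1180 = 0.2795
d₁ = [ln(90/120) + (0.046 + 0.25²/2)·1.25] / 0.2795 = [-0.2877 + 0.0966] / 0.2795 = -0.6838 ≈ -0.68
d₂ = d₁ − σ√T = -0.6838 − 0.2795 = -0.9633 ≈ -0.96
exp(−rT) = exp(−0.046·1.25) = 0.9441
P = 120·0.9441·N(0.96) − 90·N(0.68) = 120·0.9441·0.8315 − 90·0.7517 = 94.2023 − 67.6530 = 26.5493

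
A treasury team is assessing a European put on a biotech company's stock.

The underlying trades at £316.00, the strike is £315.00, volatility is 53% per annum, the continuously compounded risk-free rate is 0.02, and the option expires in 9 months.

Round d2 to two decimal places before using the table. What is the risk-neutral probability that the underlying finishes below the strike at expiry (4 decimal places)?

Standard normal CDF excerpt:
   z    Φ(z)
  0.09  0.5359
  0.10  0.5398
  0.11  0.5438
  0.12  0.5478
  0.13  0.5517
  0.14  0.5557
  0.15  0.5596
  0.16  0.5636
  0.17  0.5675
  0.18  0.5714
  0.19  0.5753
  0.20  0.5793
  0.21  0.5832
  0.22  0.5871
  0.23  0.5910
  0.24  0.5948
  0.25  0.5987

0.5753

T = 0.75;  σ√T = 0.4590
d₁ = [ln(316/315) + (0.02 + 0.53²/2)·0.75] / 0.4590 = [0.0032 + 0.1203] / 0.4590 = 0.2691 → 0.27
d₂ = d₁ − σ√T = 0.2691 − 0.4590 = -0.1899 → -0.19
Risk-neutral Pr[S_T < K] = N(−d₂) = N(0.19) = 0.5753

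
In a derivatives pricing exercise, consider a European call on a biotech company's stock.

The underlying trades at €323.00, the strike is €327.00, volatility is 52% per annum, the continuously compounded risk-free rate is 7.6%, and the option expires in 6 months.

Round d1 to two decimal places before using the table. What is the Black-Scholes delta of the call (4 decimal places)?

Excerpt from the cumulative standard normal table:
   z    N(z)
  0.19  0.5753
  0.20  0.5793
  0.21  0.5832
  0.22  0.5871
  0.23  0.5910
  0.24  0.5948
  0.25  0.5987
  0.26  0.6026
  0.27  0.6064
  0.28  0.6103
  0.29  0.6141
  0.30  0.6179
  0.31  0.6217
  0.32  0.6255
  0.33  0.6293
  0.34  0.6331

σ√T = 0.52 × 0.7071 = 0.3677
d₁ = [ln(323/327) + (0.076 + ½·0.52²)·0.5] / (σ√T) = (-0.0123 + 0.1056) / 0.3677 = 0.2537 → 0.25
N(d₁) = N(0.25) = 0.5987
Δ_call = N(d₁) = 0.5987

0.5987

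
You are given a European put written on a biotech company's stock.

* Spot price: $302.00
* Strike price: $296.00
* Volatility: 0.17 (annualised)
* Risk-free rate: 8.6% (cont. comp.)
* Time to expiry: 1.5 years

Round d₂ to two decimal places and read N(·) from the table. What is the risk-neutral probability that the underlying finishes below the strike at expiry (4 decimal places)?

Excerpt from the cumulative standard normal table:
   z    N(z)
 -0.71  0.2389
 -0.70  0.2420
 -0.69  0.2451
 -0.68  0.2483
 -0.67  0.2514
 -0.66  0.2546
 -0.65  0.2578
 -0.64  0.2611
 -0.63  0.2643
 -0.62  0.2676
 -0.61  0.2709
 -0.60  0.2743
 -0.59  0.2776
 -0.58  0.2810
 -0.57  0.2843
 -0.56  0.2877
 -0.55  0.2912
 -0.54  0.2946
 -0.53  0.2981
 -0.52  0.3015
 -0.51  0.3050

0.2709

T = 1.5;  σ√T = 0.2082
d₁ = [ln(302/296) + (0.086 + ½·0.17²)·1.5] / (σ√T) = (0.0201 + 0.1507) / 0.2082 = 0.8201 ⇒ 0.82
d₂ = 0.8201 − 0.2082 = 0.6119 ⇒ 0.61
Pr(exercise) under Q = N(−d₂) = N(-0.61) = 0.2709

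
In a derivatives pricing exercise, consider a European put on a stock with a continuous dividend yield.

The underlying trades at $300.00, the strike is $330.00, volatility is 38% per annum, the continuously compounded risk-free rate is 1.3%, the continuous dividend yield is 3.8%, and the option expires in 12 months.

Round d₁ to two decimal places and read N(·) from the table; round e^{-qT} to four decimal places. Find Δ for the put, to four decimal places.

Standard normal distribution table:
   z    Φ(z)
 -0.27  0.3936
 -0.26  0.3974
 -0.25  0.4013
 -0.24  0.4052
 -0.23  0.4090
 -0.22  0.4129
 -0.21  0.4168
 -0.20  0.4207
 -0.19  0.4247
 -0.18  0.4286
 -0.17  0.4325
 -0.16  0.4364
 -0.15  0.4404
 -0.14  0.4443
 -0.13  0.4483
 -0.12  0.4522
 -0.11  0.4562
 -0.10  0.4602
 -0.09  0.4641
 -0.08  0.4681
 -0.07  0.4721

-0.5311

σ√T = 0.38·√1 = 0.3800
d₁ = [ln(300/330) + (0.013 − 0.038 + 0.38²/2)·1] / 0.3800 = [-0.0953 + 0.0472] / 0.3800 = -0.1266 ≈ -0.13
N(d₁) = N(-0.13) = 0.4483
Δ_put = e^(−qT)·(N(d₁) − 1) = 0.9627·(0.4483 − 1) = -0.5311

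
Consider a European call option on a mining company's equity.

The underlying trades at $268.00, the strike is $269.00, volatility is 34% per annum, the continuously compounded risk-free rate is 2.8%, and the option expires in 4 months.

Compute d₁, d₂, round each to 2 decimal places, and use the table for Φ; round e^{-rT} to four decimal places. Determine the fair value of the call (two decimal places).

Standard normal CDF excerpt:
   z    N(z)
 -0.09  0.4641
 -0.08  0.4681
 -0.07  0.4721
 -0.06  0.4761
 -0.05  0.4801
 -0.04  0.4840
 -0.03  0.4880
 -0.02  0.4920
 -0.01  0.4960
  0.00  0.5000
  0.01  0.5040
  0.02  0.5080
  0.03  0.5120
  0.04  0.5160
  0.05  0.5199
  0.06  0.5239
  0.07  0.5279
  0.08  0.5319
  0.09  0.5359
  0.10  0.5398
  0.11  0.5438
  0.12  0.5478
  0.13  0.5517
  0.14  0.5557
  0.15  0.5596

$22.04

σ√T = 0.34·√0.3333 = 0.1963
d₁ = [ln(268/269) + (0.028 + 0.34²/2)·0.3333] / 0.1963 = [-0.0037 + 0.0286] / 0.1963 = 0.1267 which rounds to 0.13
d₂ = d₁ − σ√T = 0.1267 − 0.1963 = -0.0696 which rounds to -0.07
exp(−rT) = exp(−0.028·0.3333) = 0.9907
N(d₁) = N(0.13) = 0.5517;  N(d₂) = N(-0.07) = 0.4721
C = 268·0.5517 − 269·0.9907·0.4721 = 147.8556 − 125.8138 = 22.0418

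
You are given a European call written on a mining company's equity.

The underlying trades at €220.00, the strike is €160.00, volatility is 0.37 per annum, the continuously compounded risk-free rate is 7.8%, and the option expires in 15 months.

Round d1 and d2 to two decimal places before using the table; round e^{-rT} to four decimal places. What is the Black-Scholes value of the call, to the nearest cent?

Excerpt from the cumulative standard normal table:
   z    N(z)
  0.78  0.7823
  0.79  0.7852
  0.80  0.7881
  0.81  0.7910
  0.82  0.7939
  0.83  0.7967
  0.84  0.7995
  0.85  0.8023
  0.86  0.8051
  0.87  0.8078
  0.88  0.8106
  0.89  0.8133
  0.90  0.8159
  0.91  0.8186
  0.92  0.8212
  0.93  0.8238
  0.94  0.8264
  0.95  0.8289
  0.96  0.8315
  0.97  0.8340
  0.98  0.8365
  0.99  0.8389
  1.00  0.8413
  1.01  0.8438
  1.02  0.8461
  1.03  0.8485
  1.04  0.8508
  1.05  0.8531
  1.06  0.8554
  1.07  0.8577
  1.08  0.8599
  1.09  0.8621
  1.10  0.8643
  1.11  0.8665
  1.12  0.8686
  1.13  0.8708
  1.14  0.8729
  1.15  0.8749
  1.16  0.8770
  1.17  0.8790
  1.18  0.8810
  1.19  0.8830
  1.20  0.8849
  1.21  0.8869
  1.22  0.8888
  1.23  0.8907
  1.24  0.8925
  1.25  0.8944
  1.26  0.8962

€80.74

T = 1.25;  σ√T = 0.4137
d₁ = [ln(220/160) + (0.078 + ½·0.37²)·1.25] / (σ√T) = (0.3185 + 0.1831) / 0.4137 = 1.2124 ≈ 1.21
d₂ = 1.2124 − 0.4137 = 0.7987 ≈ 0.80
exp(−rT) = exp(−0.078·1.25) = 0.9071
C = 220·N(1.21) − 160·0.9071·N(0.80) = 220·0.8869 − 160·0.9071·0.7881 = 195.1180 − 114.3817 = 80.7363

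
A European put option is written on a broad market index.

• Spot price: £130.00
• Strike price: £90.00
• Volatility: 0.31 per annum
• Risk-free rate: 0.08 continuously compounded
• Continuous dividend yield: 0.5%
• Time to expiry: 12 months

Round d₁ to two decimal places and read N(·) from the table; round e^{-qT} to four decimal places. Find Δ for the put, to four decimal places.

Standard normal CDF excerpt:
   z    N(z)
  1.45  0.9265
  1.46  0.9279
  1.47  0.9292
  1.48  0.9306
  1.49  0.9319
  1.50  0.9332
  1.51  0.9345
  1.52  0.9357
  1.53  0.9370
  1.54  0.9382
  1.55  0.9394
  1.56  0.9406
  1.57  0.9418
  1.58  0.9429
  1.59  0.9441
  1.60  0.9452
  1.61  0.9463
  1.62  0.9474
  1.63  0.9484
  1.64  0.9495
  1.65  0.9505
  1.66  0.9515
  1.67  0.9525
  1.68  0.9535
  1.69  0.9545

σ√T = 0.31 × 1.0000 = 0.3100
d₁ = [ln(130/90) + (0.08 − 0.005 + ½·0.31²)·1] / (σ√T) = (0.3677 + 0.1230) / 0.3100 = 1.5831 which rounds to 1.58
N(d₁) = N(1.58) = 0.9429
Δ_put = e^(−qT)·(N(d₁) − 1) = 0.9950·(0.9429 − 1) = -0.0568

-0.0568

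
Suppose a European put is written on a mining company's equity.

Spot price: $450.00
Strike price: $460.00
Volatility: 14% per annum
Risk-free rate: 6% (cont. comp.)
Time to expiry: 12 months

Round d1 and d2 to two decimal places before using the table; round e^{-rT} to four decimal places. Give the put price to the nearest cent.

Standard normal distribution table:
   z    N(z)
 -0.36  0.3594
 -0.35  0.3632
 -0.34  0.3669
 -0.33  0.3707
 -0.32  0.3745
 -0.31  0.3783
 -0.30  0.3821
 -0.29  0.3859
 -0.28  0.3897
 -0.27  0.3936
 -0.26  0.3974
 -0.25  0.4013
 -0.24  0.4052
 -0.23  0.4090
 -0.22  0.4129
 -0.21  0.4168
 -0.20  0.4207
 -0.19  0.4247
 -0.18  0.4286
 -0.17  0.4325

σ√T = 0.14·√1 = 0.1400
d₁ = [ln(450/460) + (0.06 + 0.14²/2)·1] / 0.1400 = [-0.0220 + 0.0698] / 0.1400 = 0.3416 which rounds to 0.34
d₂ = d₁ − σ√T = 0.3416 − 0.1400 = 0.2016 which rounds to 0.20
exp(−rT) = exp(−0.06·1) = 0.9418
N(−d₂) = N(-0.20) = 0.4207;  N(−d₁) = N(-0.34) = 0.3669
P = 460·0.9418·0.4207 − 450·0.3669 = 182.2590 − 165.1050 = 17.1540

$17.15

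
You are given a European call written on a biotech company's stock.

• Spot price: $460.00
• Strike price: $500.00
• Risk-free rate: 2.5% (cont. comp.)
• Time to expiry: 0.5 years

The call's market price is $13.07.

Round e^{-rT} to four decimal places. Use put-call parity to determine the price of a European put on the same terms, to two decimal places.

e^(−rT) = e^(−0.025·0.5) = 0.9876
Put-call parity: C − P = S − K·e^(−rT) = 460 − 500·0.9876 = 460 − 493.8000 = -33.8000
P = C − (C − P) = 13.07 − (-33.8000) = 46.8700

$46.87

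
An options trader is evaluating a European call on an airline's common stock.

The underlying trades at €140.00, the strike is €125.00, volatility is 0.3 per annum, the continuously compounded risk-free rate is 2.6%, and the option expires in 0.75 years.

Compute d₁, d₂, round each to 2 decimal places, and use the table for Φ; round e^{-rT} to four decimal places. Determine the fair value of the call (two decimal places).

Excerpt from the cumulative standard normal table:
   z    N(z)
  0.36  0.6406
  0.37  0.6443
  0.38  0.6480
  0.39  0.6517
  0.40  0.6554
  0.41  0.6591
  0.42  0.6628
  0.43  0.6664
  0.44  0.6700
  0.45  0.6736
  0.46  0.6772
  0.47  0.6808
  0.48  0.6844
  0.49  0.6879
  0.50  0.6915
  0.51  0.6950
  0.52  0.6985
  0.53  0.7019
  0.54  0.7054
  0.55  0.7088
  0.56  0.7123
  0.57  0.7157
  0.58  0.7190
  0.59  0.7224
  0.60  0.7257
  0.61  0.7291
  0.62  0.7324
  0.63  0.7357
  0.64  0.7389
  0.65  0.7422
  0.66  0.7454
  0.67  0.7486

σ√T = 0.3·√0.75 = 0.2598
d₁ = [ln(140/125) + (0.026 + 0.3²/2)·0.75] / 0.2598 = [0.1133 + 0.0532] / 0.2598 = 0.6412 → 0.64
d₂ = d₁ − σ√T = 0.6412 − 0.2598 = 0.3814 → 0.38
exp(−rT) = exp(−0.026·0.75) = 0.9807
N(d₁) = N(0.64) = 0.7389;  N(d₂) = N(0.38) = 0.6480
C = 140·0.7389 − 125·0.9807·0.6480 = 103.4460 − 79.4367 = 24.0093

€24.01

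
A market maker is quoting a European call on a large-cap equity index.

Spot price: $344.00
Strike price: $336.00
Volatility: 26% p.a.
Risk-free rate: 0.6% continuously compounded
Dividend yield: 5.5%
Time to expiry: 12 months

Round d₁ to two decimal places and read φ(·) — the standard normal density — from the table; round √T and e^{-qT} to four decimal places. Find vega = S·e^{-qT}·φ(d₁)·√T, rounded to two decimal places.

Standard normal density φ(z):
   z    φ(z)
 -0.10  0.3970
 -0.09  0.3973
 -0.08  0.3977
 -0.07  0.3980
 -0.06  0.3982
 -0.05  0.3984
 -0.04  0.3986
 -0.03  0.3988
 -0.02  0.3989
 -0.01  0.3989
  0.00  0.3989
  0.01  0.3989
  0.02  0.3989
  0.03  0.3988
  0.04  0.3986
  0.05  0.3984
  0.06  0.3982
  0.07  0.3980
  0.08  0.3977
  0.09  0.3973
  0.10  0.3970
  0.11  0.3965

σ√T = 0.26 × 1.0000 = 0.2600
ln(S/K) + (r − q + σ²/2)T = ln(344/336) + (0.006 − 0.055 + 0.26²/2)·1 = 0.0235 − 0.0152 = 0.0083
d₁ = 0.0083 / 0.2600 = 0.0320 which rounds to 0.03
√T = √1 = 1.0000
φ(d₁) = φ(0.03) = 0.3988
e^(−qT) = e^(−0.055·1) = 0.9465
vega = S·e^(−qT)·φ(d₁)·√T = 344·0.9465·0.3988·1.0000 = 129.8477

129.85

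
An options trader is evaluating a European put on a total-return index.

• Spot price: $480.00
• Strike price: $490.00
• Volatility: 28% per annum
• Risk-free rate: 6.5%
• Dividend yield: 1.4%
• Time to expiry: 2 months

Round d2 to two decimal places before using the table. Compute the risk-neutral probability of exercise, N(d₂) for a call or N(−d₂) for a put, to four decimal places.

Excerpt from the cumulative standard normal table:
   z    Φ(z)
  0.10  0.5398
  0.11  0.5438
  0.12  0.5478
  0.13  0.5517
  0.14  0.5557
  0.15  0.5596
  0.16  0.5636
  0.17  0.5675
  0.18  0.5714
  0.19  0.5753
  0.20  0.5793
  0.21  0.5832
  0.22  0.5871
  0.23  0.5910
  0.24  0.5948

0.5636

T = 0.1667;  σ√T = 0.1143
d₁ = [ln(480/490) + (0.065 − 0.014 + 0.28²/2)·0.1667] / 0.1143 = [-0.0206 + 0.0150] / 0.1143 = -0.0489 ≈ -0.05
d₂ = d₁ − σ√T = -0.0489 − 0.1143 = -0.1632 ≈ -0.16
Risk-neutral Pr[S_T < K] = N(−d₂) = N(0.16) = 0.5636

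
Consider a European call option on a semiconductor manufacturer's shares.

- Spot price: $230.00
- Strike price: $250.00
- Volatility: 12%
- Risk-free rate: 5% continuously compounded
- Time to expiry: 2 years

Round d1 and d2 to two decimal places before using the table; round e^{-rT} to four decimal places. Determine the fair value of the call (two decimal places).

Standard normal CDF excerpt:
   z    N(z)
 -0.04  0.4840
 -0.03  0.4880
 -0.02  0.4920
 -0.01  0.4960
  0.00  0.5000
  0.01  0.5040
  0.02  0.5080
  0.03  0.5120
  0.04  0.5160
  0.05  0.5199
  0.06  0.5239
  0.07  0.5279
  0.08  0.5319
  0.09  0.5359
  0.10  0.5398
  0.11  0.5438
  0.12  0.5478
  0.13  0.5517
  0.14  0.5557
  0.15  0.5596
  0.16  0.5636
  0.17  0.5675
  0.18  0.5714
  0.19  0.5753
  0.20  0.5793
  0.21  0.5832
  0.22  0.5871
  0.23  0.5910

σ√T = 0.12·√2 = 0.1697
ln(S/K) + (r + σ²/2)T = ln(230/250) + (0.05 + 0.12²/2)·2 = -0.0834 + 0.1144 = 0.0310
d₁ = 0.0310 / 0.1697 = 0.1828 ≈ 0.18
d₂ = d₁ − σ√T = 0.1828 − 0.1697 = 0.0131 ≈ 0.01
e^(−rT) = e^(−0.05·2) = 0.9048
C = 230·N(0.18) − 250·0.9048·N(0.01) = 230·0.5714 − 250·0.9048·0.5040 = 131.4220 − 114.0048 = 17.4172

$17.42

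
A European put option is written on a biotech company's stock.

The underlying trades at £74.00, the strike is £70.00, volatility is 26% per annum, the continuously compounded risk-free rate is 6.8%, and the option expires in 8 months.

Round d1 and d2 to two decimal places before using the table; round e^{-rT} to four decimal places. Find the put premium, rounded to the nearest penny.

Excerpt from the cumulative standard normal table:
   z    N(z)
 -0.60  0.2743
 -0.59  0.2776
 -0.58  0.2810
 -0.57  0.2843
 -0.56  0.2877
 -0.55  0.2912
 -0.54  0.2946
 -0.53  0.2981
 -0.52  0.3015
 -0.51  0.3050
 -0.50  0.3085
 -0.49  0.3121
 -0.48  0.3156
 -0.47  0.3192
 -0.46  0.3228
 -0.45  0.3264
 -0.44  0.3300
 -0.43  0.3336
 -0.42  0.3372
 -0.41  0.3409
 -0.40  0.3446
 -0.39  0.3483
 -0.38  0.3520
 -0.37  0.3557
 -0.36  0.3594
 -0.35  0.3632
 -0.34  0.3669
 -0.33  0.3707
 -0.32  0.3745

T = 0.6667;  σ√T = 0.2123
d₁ = [ln(74/70) + (0.068 + ½·0.26²)·0.6667] / (σ√T) = (0.0556 + 0.0679) / 0.2123 = 0.5815 ≈ 0.58
d₂ = 0.5815 − 0.2123 = 0.3692 ≈ 0.37
exp(−rT) = exp(−0.068·0.6667) = 0.9557
N(−d₂) = N(-0.37) = 0.3557;  N(−d₁) = N(-0.58) = 0.2810
P = 70·0.9557·0.3557 − 74·0.2810 = 23.7960 − 20.7940 = 3.0020

£3.00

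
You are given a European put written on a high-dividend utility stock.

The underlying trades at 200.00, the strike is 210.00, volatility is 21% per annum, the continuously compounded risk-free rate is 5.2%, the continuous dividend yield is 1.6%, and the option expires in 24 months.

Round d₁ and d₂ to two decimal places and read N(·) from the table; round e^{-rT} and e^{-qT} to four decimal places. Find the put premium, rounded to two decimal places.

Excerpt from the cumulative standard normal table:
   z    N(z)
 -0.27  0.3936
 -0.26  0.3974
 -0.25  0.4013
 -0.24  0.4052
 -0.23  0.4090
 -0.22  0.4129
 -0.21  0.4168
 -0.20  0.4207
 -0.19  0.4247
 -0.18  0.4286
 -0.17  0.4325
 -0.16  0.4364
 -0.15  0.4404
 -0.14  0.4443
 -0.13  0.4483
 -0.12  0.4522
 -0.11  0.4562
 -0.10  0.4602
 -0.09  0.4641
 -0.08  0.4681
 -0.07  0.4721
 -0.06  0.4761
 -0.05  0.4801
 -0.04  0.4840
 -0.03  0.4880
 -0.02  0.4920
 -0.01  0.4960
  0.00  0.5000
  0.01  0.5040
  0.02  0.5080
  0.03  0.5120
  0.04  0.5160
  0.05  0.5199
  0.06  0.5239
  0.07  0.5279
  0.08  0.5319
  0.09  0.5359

σ√T = 0.21 × 1.4142 = 0.2970
ln(S/K) + (r − q + σ²/2)T = ln(200/210) + (0.052 − 0.016 + 0.21²/2)·2 = -0.0488 + 0.1161 = 0.0673
d₁ = 0.0673 / 0.2970 = 0.2266 which rounds to 0.23
d₂ = d₁ − σ√T = 0.2266 − 0.2970 = -0.0703 which rounds to -0.07
e^(−qT) = e^(−0.016·2) = 0.9685;  e^(−rT) = e^(−0.052·2) = 0.9012
P = 210·0.9012·N(0.07) − 200·0.9685·N(-0.23) = 210·0.9012·0.5279 − 200·0.9685·0.4090 = 99.9061 − 79.2233 = 20.6828

20.68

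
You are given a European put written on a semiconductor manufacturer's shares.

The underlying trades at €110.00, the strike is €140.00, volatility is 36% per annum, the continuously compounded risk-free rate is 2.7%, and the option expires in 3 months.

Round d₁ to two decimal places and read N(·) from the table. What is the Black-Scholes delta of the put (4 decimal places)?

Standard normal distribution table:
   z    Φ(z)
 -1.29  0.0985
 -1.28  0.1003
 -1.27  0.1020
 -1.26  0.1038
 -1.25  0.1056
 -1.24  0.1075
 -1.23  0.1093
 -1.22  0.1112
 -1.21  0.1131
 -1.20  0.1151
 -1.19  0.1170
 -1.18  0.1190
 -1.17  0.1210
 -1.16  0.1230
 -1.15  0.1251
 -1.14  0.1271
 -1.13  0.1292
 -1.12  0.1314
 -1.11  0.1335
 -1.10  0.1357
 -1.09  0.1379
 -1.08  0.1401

-0.8869

T = 0.25;  σ√T = 0.1800
d₁ = [ln(110/140) + (0.027 + 0.36²/2)·0.25] / 0.1800 = [-0.2412 + 0.0229] / 0.1800 = -1.2123 ⇒ -1.21
N(d₁) = N(-1.21) = 0.1131
Δ_put = N(d₁) − 1 = 0.1131 − 1 = -0.8869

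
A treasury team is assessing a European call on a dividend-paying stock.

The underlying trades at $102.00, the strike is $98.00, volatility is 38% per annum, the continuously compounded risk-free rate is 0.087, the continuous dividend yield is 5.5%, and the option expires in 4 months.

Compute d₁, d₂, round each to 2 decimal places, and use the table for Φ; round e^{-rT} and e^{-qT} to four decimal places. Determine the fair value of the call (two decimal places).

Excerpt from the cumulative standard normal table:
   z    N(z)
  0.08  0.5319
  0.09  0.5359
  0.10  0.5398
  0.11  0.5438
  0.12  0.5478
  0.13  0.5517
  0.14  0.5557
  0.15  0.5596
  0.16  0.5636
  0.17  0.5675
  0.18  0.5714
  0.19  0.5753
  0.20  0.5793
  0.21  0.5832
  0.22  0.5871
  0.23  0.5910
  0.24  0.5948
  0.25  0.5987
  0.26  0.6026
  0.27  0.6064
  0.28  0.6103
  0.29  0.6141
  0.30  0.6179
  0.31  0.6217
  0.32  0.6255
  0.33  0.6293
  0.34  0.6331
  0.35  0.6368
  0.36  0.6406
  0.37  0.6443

$11.25

σ√T = 0.38 × 0.5774 = 0.2194
ln(S/K) + (r − q + σ²/2)T = ln(102/98) + (0.087 − 0.055 + 0.38²/2)·0.3333 = 0.0400 + 0.0347 = 0.0747
d₁ = 0.0747 / 0.2194 = 0.3407 which rounds to 0.34
d₂ = d₁ − σ√T = 0.3407 − 0.2194 = 0.1213 which rounds to 0.12
exp(−qT) = exp(−0.055·0.3333) = 0.9818;  exp(−rT) = exp(−0.087·0.3333) = 0.9714
N(d₁) = N(0.34) = 0.6331;  N(d₂) = N(0.12) = 0.5478
C = 102·0.9818·0.6331 − 98·0.9714·0.5478 = 63.4009 − 52.1490 = 11.2519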